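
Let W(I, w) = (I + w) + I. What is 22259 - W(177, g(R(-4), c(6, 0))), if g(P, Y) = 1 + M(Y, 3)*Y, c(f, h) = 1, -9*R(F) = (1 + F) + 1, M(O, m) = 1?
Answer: 21903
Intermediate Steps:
R(F) = -2/9 - F/9 (R(F) = -((1 + F) + 1)/9 = -(2 + F)/9 = -2/9 - F/9)
g(P, Y) = 1 + Y (g(P, Y) = 1 + 1*Y = 1 + Y)
W(I, w) = w + 2*I
22259 - W(177, g(R(-4), c(6, 0))) = 22259 - ((1 + 1) + 2*177) = 22259 - (2 + 354) = 22259 - 1*356 = 22259 - 356 = 21903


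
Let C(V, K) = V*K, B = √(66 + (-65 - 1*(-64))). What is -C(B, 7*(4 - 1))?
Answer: -21*√65 ≈ -169.31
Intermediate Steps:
B = √65 (B = √(66 + (-65 + 64)) = √(66 - 1) = √65 ≈ 8.0623)
C(V, K) = K*V
-C(B, 7*(4 - 1)) = -7*(4 - 1)*√65 = -7*3*√65 = -21*√65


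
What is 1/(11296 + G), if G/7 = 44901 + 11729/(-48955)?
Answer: 48955/15939812762 ≈ 3.0712e-6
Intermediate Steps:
G = 15386817082/48955 (G = 7*(44901 + 11729/(-48955)) = 7*(44901 + 11729*(-1/48955)) = 7*(44901 - 11729/48955) = 7*(2198116726/48955) = 15386817082/48955 ≈ 3.1431e+5)
1/(11296 + G) = 1/(11296 + 15386817082/48955) = 1/(15939812762/48955) = 48955/15939812762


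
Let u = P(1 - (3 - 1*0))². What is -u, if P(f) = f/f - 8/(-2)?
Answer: -25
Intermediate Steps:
P(f) = 5 (P(f) = 1 - 8*(-½) = 1 + 4 = 5)
u = 25 (u = 5² = 25)
-u = -1*25 = -25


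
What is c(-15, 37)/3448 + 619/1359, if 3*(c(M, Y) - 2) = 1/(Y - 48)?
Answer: 23506877/51544152 ≈ 0.45605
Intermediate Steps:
c(M, Y) = 2 + 1/(3*(-48 + Y)) (c(M, Y) = 2 + 1/(3*(Y - 48)) = 2 + 1/(3*(-48 + Y)))
c(-15, 37)/3448 + 619/1359 = ((-287 + 6*37)/(3*(-48 + 37)))/3448 + 619/1359 = ((1/3)*(-287 + 222)/(-11))*(1/3448) + 619*(1/1359) = ((1/3)*(-1/11)*(-65))*(1/3448) + 619/1359 = (65/33)*(1/3448) + 619/1359 = 65/113784 + 619/1359 = 23506877/51544152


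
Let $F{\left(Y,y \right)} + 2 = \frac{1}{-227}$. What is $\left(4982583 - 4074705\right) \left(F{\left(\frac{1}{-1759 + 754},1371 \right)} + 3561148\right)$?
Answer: $\frac{733910545650798}{227} \approx 3.2331 \cdot 10^{12}$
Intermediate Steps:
$F{\left(Y,y \right)} = - \frac{455}{227}$ ($F{\left(Y,y \right)} = -2 + \frac{1}{-227} = -2 - \frac{1}{227} = - \frac{455}{227}$)
$\left(4982583 - 4074705\right) \left(F{\left(\frac{1}{-1759 + 754},1371 \right)} + 3561148\right) = \left(4982583 - 4074705\right) \left(- \frac{455}{227} + 3561148\right) = 907878 \cdot \frac{808380141}{227} = \frac{733910545650798}{227}$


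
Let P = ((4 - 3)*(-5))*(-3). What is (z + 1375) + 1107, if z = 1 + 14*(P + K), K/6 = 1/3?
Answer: 2721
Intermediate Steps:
P = 15 (P = (1*(-5))*(-3) = -5*(-3) = 15)
K = 2 (K = 6/3 = 6*(⅓) = 2)
z = 239 (z = 1 + 14*(15 + 2) = 1 + 14*17 = 1 + 238 = 239)
(z + 1375) + 1107 = (239 + 1375) + 1107 = 1614 + 1107 = 2721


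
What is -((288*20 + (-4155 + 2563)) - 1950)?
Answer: -2218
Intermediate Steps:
-((288*20 + (-4155 + 2563)) - 1950) = -((5760 - 1592) - 1950) = -(4168 - 1950) = -1*2218 = -2218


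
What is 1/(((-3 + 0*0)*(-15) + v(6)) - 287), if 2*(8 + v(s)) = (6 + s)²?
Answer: -1/178 ≈ -0.0056180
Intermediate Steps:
v(s) = -8 + (6 + s)²/2
1/(((-3 + 0*0)*(-15) + v(6)) - 287) = 1/(((-3 + 0*0)*(-15) + (-8 + (6 + 6)²/2)) - 287) = 1/(((-3 + 0)*(-15) + (-8 + (½)*12²)) - 287) = 1/((-3*(-15) + (-8 + (½)*144)) - 287) = 1/((45 + (-8 + 72)) - 287) = 1/((45 + 64) - 287) = 1/(109 - 287) = 1/(-178) = -1/178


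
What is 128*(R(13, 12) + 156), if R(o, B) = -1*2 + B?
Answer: 21248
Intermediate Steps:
R(o, B) = -2 + B
128*(R(13, 12) + 156) = 128*((-2 + 12) + 156) = 128*(10 + 156) = 128*166 = 21248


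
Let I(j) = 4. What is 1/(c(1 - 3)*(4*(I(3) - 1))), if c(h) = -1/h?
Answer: ⅙ ≈ 0.16667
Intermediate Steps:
1/(c(1 - 3)*(4*(I(3) - 1))) = 1/((-1/(1 - 3))*(4*(4 - 1))) = 1/((-1/(-2))*(4*3)) = 1/(-1*(-½)*12) = 1/((½)*12) = 1/6 = ⅙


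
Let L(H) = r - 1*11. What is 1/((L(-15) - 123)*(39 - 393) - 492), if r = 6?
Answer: 1/44820 ≈ 2.2311e-5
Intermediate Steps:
L(H) = -5 (L(H) = 6 - 1*11 = 6 - 11 = -5)
1/((L(-15) - 123)*(39 - 393) - 492) = 1/((-5 - 123)*(39 - 393) - 492) = 1/(-128*(-354) - 492) = 1/(45312 - 492) = 1/44820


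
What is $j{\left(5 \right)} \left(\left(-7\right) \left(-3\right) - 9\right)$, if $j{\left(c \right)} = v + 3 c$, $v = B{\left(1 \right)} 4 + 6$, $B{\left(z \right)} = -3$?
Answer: $108$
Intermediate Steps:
$v = -6$ ($v = \left(-3\right) 4 + 6 = -12 + 6 = -6$)
$j{\left(c \right)} = -6 + 3 c$
$j{\left(5 \right)} \left(\left(-7\right) \left(-3\right) - 9\right) = \left(-6 + 3 \cdot 5\right) \left(\left(-7\right) \left(-3\right) - 9\right) = \left(-6 + 15\right) \left(21 - 9\right) = 9 \cdot 12 = 108$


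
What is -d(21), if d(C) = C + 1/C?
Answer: -442/21 ≈ -21.048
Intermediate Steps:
-d(21) = -(21 + 1/21) = -1*442/21 = -442/21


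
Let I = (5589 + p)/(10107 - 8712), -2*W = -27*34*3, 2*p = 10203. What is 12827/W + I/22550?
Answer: 89670414793/9625918500 ≈ 9.3155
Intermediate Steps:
p = 10203/2 (p = (1/2)*10203 = 10203/2 ≈ 5101.5)
W = 1377 (W = -(-27*34)*3/2 = -(-459)*3 = -1/2*(-2754) = 1377)
I = 7127/930 (I = (5589 + 10203/2)/(10107 - 8712) = (21381/2)/1395 = (21381/2)*(1/1395) = 7127/930 ≈ 7.6634)
12827/W + I/22550 = 12827/1377 + (7127/930)/22550 = 12827*(1/1377) + (7127/930)*(1/22550) = 12827/1377 + 7127/20971500 = 89670414793/9625918500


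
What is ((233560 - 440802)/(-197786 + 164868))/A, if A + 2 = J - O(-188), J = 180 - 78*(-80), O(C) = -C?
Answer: 14803/14648510 ≈ 0.0010105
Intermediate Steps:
J = 6420 (J = 180 + 6240 = 6420)
A = 6230 (A = -2 + (6420 - (-1)*(-188)) = -2 + (6420 - 1*188) = -2 + (6420 - 188) = -2 + 6232 = 6230)
((233560 - 440802)/(-197786 + 164868))/A = ((233560 - 440802)/(-197786 + 164868))/6230 = -207242/(-32918)*(1/6230) = -207242*(-1/32918)*(1/6230) = (103621/16459)*(1/6230) = 14803/14648510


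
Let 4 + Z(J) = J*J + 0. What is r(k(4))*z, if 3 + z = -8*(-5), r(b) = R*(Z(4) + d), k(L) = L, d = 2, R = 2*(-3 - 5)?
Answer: -8288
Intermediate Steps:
R = -16 (R = 2*(-8) = -16)
Z(J) = -4 + J² (Z(J) = -4 + (J*J + 0) = -4 + (J² + 0) = -4 + J²)
r(b) = -224 (r(b) = -16*((-4 + 4²) + 2) = -16*((-4 + 16) + 2) = -16*(12 + 2) = -16*14 = -224)
z = 37 (z = -3 - 8*(-5) = -3 + 40 = 37)
r(k(4))*z = -224*37 = -8288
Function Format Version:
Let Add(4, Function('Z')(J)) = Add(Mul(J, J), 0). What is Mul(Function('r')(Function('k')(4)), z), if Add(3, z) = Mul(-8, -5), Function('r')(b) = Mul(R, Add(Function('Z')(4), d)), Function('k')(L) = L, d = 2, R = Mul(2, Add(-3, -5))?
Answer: -8288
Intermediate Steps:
R = -16 (R = Mul(2, -8) = -16)
Function('Z')(J) = Add(-4, Pow(J, 2)) (Function('Z')(J) = Add(-4, Add(Mul(J, J), 0)) = Add(-4, Add(Pow(J, 2), 0)) = Add(-4, Pow(J, 2)))
Function('r')(b) = -224 (Function('r')(b) = Mul(-16, Add(Add(-4, Pow(4, 2)), 2)) = Mul(-16, Add(Add(-4, 16), 2)) = Mul(-16, Add(12, 2)) = Mul(-16, 14) = -224)
z = 37 (z = Add(-3, Mul(-8, -5)) = Add(-3, 40) = 37)
Mul(Function('r')(Function('k')(4)), z) = Mul(-224, 37) = -8288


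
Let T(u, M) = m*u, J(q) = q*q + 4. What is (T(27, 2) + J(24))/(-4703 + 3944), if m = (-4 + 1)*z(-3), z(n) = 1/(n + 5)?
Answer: -1079/1518 ≈ -0.71080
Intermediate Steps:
z(n) = 1/(5 + n)
J(q) = 4 + q**2 (J(q) = q**2 + 4 = 4 + q**2)
m = -3/2 (m = (-4 + 1)/(5 - 3) = -3/2 ≈ -1.5000)
T(u, M) = -3*u/2
(T(27, 2) + J(24))/(-4703 + 3944) = (-3/2*27 + (4 + 24**2))/(-4703 + 3944) = (-81/2 + (4 + 576))/(-759) = (-81/2 + 580)*(-1/759) = (1079/2)*(-1/759) = -1079/1518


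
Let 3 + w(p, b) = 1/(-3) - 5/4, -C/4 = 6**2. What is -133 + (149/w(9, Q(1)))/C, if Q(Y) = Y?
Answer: -87631/660 ≈ -132.77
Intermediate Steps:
C = -144 (C = -4*6**2 = -4*36 = -144)
w(p, b) = -55/12 (w(p, b) = -3 + (1/(-3) - 5/4) = -3 + (1*(-1/3) - 5*1/4) = -3 + (-1/3 - 5/4) = -3 - 19/12 = -55/12)
-133 + (149/w(9, Q(1)))/C = -133 + (149/(-55/12))/(-144) = -133 + (149*(-12/55))*(-1/144) = -133 - 1788/55*(-1/144) = -133 + 149/660 = -87631/660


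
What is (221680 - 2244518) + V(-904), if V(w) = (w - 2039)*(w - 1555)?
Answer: 5213999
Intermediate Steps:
V(w) = (-2039 + w)*(-1555 + w)
(221680 - 2244518) + V(-904) = (221680 - 2244518) + (3170645 + (-904)**2 - 3594*(-904)) = -2022838 + (3170645 + 817216 + 3248976) = -2022838 + 7236837 = 5213999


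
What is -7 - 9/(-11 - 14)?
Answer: -166/25 ≈ -6.6400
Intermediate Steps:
-7 - 9/(-11 - 14) = -7 - 9/(-25) = -7 - 9*(-1/25) = -7 + 9/25 = -166/25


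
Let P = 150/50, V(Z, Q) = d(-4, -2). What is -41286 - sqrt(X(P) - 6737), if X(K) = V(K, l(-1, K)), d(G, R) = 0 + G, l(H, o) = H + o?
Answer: -41286 - 3*I*sqrt(749) ≈ -41286.0 - 82.104*I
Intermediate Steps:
d(G, R) = G
V(Z, Q) = -4
P = 3 (P = 150*(1/50) = 3)
X(K) = -4
-41286 - sqrt(X(P) - 6737) = -41286 - sqrt(-4 - 6737) = -41286 - sqrt(-6741) = -41286 - 3*I*sqrt(749)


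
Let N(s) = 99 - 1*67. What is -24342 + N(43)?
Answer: -24310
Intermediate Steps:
N(s) = 32 (N(s) = 99 - 67 = 32)
-24342 + N(43) = -24342 + 32 = -24310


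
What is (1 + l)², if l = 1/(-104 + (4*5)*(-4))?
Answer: 33489/33856 ≈ 0.98916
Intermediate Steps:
l = -1/184 (l = 1/(-104 + 20*(-4)) = 1/(-104 - 80) = 1/(-184) = -1/184 ≈ -0.0054348)
(1 + l)² = (1 - 1/184)² = (183/184)² = 33489/33856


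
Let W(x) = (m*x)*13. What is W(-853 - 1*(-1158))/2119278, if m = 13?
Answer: 51545/2119278 ≈ 0.024322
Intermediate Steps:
W(x) = 169*x (W(x) = (13*x)*13 = 169*x)
W(-853 - 1*(-1158))/2119278 = (169*(-853 - 1*(-1158)))/2119278 = (169*(-853 + 1158))*(1/2119278) = (169*305)*(1/2119278) = 51545*(1/2119278) = 51545/2119278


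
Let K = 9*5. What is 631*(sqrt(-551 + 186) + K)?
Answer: 28395 + 631*I*sqrt(365) ≈ 28395.0 + 12055.0*I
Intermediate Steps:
K = 45
631*(sqrt(-551 + 186) + K) = 631*(sqrt(-551 + 186) + 45) = 631*(sqrt(-365) + 45) = 631*(I*sqrt(365) + 45) = 631*(45 + I*sqrt(365)) = 28395 + 631*I*sqrt(365)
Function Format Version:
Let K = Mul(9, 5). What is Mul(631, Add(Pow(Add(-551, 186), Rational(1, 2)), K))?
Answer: Add(28395, Mul(631, I, Pow(365, Rational(1, 2)))) ≈ Add(28395., Mul(12055., I))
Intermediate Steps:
K = 45
Mul(631, Add(Pow(Add(-551, 186), Rational(1, 2)), K)) = Mul(631, Add(Pow(Add(-551, 186), Rational(1, 2)), 45)) = Mul(631, Add(Pow(-365, Rational(1, 2)), 45)) = Mul(631, Add(Mul(I, Pow(365, Rational(1, 2))), 45)) = Mul(631, Add(45, Mul(I, Pow(365, Rational(1, 2))))) = Add(28395, Mul(631, I, Pow(365, Rational(1, 2))))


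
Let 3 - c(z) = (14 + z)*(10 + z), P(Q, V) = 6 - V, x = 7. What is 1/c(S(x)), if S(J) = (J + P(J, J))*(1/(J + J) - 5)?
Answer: -49/14786 ≈ -0.0033139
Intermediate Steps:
S(J) = -30 + 3/J (S(J) = (J + (6 - J))*(1/(J + J) - 5) = 6*(1/(2*J) - 5) = 6*(-5 + 1/(2*J)) = -30 + 3/J)
c(z) = 3 - (10 + z)*(14 + z) (c(z) = 3 - (14 + z)*(10 + z) = 3 - (10 + z)*(14 + z))
1/c(S(x)) = 1/(-137 - (-30 + 3/7)² - 24*(-30 + 3/7)) = 1/(-137 - (-207/7)² - 24*(-207/7)) = 1/(-137 - 1*42849/49 + 4968/7) = 1/(-137 - 42849/49 + 4968/7) = 1/(-14786/49) = -49/14786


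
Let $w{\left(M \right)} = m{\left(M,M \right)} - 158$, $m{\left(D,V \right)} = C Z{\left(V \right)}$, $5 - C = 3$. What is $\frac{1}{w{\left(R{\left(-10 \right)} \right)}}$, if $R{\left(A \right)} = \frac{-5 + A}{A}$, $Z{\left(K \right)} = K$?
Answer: $- \frac{1}{155} \approx -0.0064516$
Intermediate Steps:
$C = 2$ ($C = 5 - 3 = 2$)
$R{\left(A \right)} = \frac{-5 + A}{A}$
$m{\left(D,V \right)} = 2 V$
$w{\left(M \right)} = -158 + 2 M$ ($w{\left(M \right)} = 2 M - 158 = -158 + 2 M$)
$\frac{1}{w{\left(R{\left(-10 \right)} \right)}} = \frac{1}{-158 + 2 \frac{-5 - 10}{-10}} = \frac{1}{-158 + 2 \left(\left(- \frac{1}{10}\right) \left(-15\right)\right)} = \frac{1}{-158 + 2 \cdot \frac{3}{2}} = \frac{1}{-158 + 3} = \frac{1}{-155} = - \frac{1}{155}$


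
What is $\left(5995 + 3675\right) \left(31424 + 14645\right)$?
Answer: $445487230$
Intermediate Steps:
$\left(5995 + 3675\right) \left(31424 + 14645\right) = 9670 \cdot 46069 = 445487230$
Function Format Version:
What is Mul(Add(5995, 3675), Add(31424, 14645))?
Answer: 445487230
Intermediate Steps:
Mul(Add(5995, 3675), Add(31424, 14645)) = Mul(9670, 46069) = 445487230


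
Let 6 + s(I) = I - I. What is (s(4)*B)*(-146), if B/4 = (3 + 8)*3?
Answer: 115632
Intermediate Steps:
B = 132 (B = 4*((3 + 8)*3) = 4*(11*3) = 4*33 = 132)
s(I) = -6 (s(I) = -6 + (I - I) = -6 + 0 = -6)
(s(4)*B)*(-146) = -6*132*(-146) = -792*(-146) = 115632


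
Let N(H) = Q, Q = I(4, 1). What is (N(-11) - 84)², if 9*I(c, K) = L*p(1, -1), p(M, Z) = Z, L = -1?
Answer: 570025/81 ≈ 7037.3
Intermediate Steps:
I(c, K) = ⅑ (I(c, K) = (-1*(-1))/9 = (⅑)*1 = ⅑)
Q = ⅑ ≈ 0.11111
N(H) = ⅑
(N(-11) - 84)² = (⅑ - 84)² = (-755/9)² = 570025/81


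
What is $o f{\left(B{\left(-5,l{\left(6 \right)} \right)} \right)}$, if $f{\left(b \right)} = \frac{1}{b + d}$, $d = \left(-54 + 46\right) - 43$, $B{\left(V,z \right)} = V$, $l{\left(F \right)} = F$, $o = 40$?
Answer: $- \frac{5}{7} \approx -0.71429$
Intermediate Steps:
$d = -51$ ($d = -8 - 43 = -51$)
$f{\left(b \right)} = \frac{1}{-51 + b}$ ($f{\left(b \right)} = \frac{1}{b - 51} = \frac{1}{-51 + b}$)
$o f{\left(B{\left(-5,l{\left(6 \right)} \right)} \right)} = \frac{40}{-51 - 5} = \frac{40}{-56} = 40 \left(- \frac{1}{56}\right) = - \frac{5}{7}$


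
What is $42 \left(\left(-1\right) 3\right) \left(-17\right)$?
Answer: $2142$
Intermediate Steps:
$42 \left(\left(-1\right) 3\right) \left(-17\right) = 42 \left(-3\right) \left(-17\right) = \left(-126\right) \left(-17\right) = 2142$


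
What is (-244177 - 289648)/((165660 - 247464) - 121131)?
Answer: 655/249 ≈ 2.6305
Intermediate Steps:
(-244177 - 289648)/((165660 - 247464) - 121131) = -533825/(-81804 - 121131) = -533825/(-202935) = -533825*(-1/202935) = 655/249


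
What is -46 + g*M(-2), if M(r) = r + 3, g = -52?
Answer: -98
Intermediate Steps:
M(r) = 3 + r
-46 + g*M(-2) = -46 - 52*(3 - 2) = -46 - 52*1 = -46 - 52 = -98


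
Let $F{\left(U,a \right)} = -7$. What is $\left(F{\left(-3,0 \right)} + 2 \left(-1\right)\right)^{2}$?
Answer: $81$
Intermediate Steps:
$\left(F{\left(-3,0 \right)} + 2 \left(-1\right)\right)^{2} = \left(-7 + 2 \left(-1\right)\right)^{2} = \left(-7 - 2\right)^{2} = \left(-9\right)^{2} = 81$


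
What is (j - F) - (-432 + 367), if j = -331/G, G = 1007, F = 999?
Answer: -940869/1007 ≈ -934.33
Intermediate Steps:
j = -331/1007 ≈ -0.32870
(j - F) - (-432 + 367) = (-331/1007 - 1*999) - (-432 + 367) = (-331/1007 - 999) - 1*(-65) = -1006324/1007 + 65 = -940869/1007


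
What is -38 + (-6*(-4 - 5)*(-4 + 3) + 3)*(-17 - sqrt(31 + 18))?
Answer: 1186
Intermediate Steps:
-38 + (-6*(-4 - 5)*(-4 + 3) + 3)*(-17 - sqrt(31 + 18)) = -38 + (-(-54)*(-1) + 3)*(-17 - sqrt(49)) = -38 + (-6*9 + 3)*(-17 - 1*7) = -38 + (-54 + 3)*(-17 - 7) = -38 - 51*(-24) = -38 + 1224 = 1186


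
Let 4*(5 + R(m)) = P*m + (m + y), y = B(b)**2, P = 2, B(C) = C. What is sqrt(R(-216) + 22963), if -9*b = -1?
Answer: sqrt(7385905)/18 ≈ 150.98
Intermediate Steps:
b = 1/9 (b = -1/9*(-1) = 1/9 ≈ 0.11111)
y = 1/81 (y = (1/9)**2 = 1/81 ≈ 0.012346)
R(m) = -1619/324 + 3*m/4 (R(m) = -5 + (2*m + (m + 1/81))/4 = -5 + (2*m + (1/81 + m))/4 = -5 + (1/81 + 3*m)/4 = -5 + (1/324 + 3*m/4) = -1619/324 + 3*m/4)
sqrt(R(-216) + 22963) = sqrt((-1619/324 + (3/4)*(-216)) + 22963) = sqrt((-1619/324 - 162) + 22963) = sqrt(-54107/324 + 22963) = sqrt(7385905/324) = sqrt(7385905)/18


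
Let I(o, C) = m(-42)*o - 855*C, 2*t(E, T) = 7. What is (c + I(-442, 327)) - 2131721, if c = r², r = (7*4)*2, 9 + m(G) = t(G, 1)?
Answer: -2405739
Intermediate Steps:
t(E, T) = 7/2 (t(E, T) = (½)*7 = 7/2)
m(G) = -11/2 (m(G) = -9 + 7/2 = -11/2)
r = 56 (r = 28*2 = 56)
c = 3136 (c = 56² = 3136)
I(o, C) = -855*C - 11*o/2 (I(o, C) = -11*o/2 - 855*C = -855*C - 11*o/2)
(c + I(-442, 327)) - 2131721 = (3136 + (-855*327 - 11/2*(-442))) - 2131721 = (3136 + (-279585 + 2431)) - 2131721 = (3136 - 277154) - 2131721 = -274018 - 2131721 = -2405739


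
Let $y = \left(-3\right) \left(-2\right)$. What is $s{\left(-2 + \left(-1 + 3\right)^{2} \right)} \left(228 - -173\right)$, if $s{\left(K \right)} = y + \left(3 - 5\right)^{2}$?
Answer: $4010$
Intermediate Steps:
$y = 6$
$s{\left(K \right)} = 10$ ($s{\left(K \right)} = 6 + \left(3 - 5\right)^{2} = 6 + \left(-2\right)^{2} = 6 + 4 = 10$)
$s{\left(-2 + \left(-1 + 3\right)^{2} \right)} \left(228 - -173\right) = 10 \left(228 - -173\right) = 10 \left(228 + 173\right) = 10 \cdot 401 = 4010$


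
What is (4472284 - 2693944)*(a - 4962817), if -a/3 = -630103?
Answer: -5463963876720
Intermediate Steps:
a = 1890309 (a = -3*(-630103) = 1890309)
(4472284 - 2693944)*(a - 4962817) = (4472284 - 2693944)*(1890309 - 4962817) = 1778340*(-3072508) = -5463963876720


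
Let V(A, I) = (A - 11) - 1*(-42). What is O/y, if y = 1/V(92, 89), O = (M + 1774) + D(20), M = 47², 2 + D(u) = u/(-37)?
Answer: 18115071/37 ≈ 4.8960e+5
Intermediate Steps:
D(u) = -2 - u/37 (D(u) = -2 + u/(-37) = -2 + u*(-1/37) = -2 - u/37)
M = 2209
O = 147277/37 (O = (2209 + 1774) + (-2 - 1/37*20) = 3983 + (-2 - 20/37) = 3983 - 94/37 = 147277/37 ≈ 3980.5)
V(A, I) = 31 + A (V(A, I) = (-11 + A) + 42 = 31 + A)
y = 1/123 (y = 1/(31 + 92) = 1/123 ≈ 0.0081301)
O/y = 147277/(37*(1/123)) = (147277/37)*123 = 18115071/37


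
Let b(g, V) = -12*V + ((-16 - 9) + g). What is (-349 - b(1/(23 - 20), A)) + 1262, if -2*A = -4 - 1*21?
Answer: 3263/3 ≈ 1087.7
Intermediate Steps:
A = 25/2 (A = -(-4 - 1*21)/2 = -(-4 - 21)/2 = -½*(-25) = 25/2 ≈ 12.500)
b(g, V) = -25 + g - 12*V (b(g, V) = -12*V + (-25 + g) = -25 + g - 12*V)
(-349 - b(1/(23 - 20), A)) + 1262 = (-349 - (-25 + 1/(23 - 20) - 12*25/2)) + 1262 = (-349 - (-25 + 1/3 - 150)) + 1262 = (-349 - (-25 + ⅓ - 150)) + 1262 = (-349 - 1*(-524/3)) + 1262 = (-349 + 524/3) + 1262 = -523/3 + 1262 = 3263/3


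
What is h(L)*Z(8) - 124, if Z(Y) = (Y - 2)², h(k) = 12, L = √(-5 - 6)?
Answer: 308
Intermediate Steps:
L = I*√11 (L = √(-11) = I*√11 ≈ 3.3166*I)
Z(Y) = (-2 + Y)²
h(L)*Z(8) - 124 = 12*(-2 + 8)² - 124 = 12*6² - 124 = 12*36 - 124 = 432 - 124 = 308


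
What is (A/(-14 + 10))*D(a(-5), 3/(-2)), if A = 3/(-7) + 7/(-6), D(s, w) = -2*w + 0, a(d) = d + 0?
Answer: 67/56 ≈ 1.1964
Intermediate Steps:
a(d) = d
D(s, w) = -2*w
A = -67/42 (A = 3*(-1/7) + 7*(-1/6) = -3/7 - 7/6 = -67/42 ≈ -1.5952)
(A/(-14 + 10))*D(a(-5), 3/(-2)) = (-67/42/(-14 + 10))*(-6/(-2)) = (-67/42/(-4))*(-6*(-1)/2) = (-1/4*(-67/42))*(-2*(-3/2)) = (67/168)*3 = 67/56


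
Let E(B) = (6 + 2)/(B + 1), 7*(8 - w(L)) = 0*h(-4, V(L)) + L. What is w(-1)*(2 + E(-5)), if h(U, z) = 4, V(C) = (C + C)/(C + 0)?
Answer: 0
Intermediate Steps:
V(C) = 2 (V(C) = (2*C)/C = 2)
w(L) = 8 - L/7 (w(L) = 8 - (0*4 + L)/7 = 8 - (0 + L)/7 = 8 - L/7)
E(B) = 8/(1 + B)
w(-1)*(2 + E(-5)) = (8 - ⅐*(-1))*(2 + 8/(1 - 5)) = (8 + ⅐)*(2 + 8/(-4)) = 57*(2 + 8*(-¼))/7 = 57*(2 - 2)/7 = (57/7)*0 = 0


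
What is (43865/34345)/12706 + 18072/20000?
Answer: 98590918313/109096892500 ≈ 0.90370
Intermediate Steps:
(43865/34345)/12706 + 18072/20000 = (43865*(1/34345))*(1/12706) + 18072*(1/20000) = (8773/6869)*(1/12706) + 2259/2500 = 8773/87277514 + 2259/2500 = 98590918313/109096892500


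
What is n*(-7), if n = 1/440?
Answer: -7/440 ≈ -0.015909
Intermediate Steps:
n = 1/440 ≈ 0.0022727
n*(-7) = (1/440)*(-7) = -7/440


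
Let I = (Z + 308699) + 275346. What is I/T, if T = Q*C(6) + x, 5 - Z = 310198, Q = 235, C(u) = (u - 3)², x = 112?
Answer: 273852/2227 ≈ 122.97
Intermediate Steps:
C(u) = (-3 + u)²
Z = -310193 (Z = 5 - 1*310198 = 5 - 310198 = -310193)
I = 273852 (I = (-310193 + 308699) + 275346 = -1494 + 275346 = 273852)
T = 2227 (T = 235*(-3 + 6)² + 112 = 235*3² + 112 = 235*9 + 112 = 2115 + 112 = 2227)
I/T = 273852/2227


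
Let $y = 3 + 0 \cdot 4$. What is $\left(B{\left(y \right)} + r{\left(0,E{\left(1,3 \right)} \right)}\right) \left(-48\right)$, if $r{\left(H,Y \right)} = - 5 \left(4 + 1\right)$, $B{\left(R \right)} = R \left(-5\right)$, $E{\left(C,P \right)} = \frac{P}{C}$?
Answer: $1920$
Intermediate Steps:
$y = 3$ ($y = 3 + 0 = 3$)
$B{\left(R \right)} = - 5 R$
$r{\left(H,Y \right)} = -25$ ($r{\left(H,Y \right)} = \left(-5\right) 5 = -25$)
$\left(B{\left(y \right)} + r{\left(0,E{\left(1,3 \right)} \right)}\right) \left(-48\right) = \left(\left(-5\right) 3 - 25\right) \left(-48\right) = \left(-15 - 25\right) \left(-48\right) = \left(-40\right) \left(-48\right) = 1920$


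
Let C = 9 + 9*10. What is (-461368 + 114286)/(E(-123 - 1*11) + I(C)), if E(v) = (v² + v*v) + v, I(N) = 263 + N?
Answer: -173541/18070 ≈ -9.6038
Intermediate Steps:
C = 99 (C = 9 + 90 = 99)
E(v) = v + 2*v² (E(v) = (v² + v²) + v = 2*v² + v = v + 2*v²)
(-461368 + 114286)/(E(-123 - 1*11) + I(C)) = (-461368 + 114286)/((-123 - 1*11)*(1 + 2*(-123 - 1*11)) + (263 + 99)) = -347082/((-123 - 11)*(1 + 2*(-123 - 11)) + 362) = -347082/(-134*(1 + 2*(-134)) + 362) = -347082/(-134*(1 - 268) + 362) = -347082/(-134*(-267) + 362) = -347082/(35778 + 362) = -347082/36140 = -347082*1/36140 = -173541/18070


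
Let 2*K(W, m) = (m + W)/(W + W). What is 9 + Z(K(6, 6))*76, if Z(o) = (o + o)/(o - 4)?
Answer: -89/7 ≈ -12.714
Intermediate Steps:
K(W, m) = (W + m)/(4*W) (K(W, m) = ((m + W)/(W + W))/2 = ((W + m)/((2*W)))/2 = ((W + m)*(1/(2*W)))/2 = ((W + m)/(2*W))/2 = (W + m)/(4*W))
Z(o) = 2*o/(-4 + o) (Z(o) = (2*o)/(-4 + o) = 2*o/(-4 + o))
9 + Z(K(6, 6))*76 = 9 + (2*((1/4)*(6 + 6)/6)/(-4 + (1/4)*(6 + 6)/6))*76 = 9 + (2*((1/4)*(1/6)*12)/(-4 + (1/4)*(1/6)*12))*76 = 9 + (2*(1/2)/(-4 + 1/2))*76 = 9 + (2*(1/2)/(-7/2))*76 = 9 + (2*(1/2)*(-2/7))*76 = 9 - 2/7*76 = 9 - 152/7 = -89/7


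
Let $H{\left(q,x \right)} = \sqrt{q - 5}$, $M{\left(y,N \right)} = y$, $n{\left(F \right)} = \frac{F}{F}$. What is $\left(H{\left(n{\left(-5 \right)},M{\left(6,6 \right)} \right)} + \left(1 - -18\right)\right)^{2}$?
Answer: $357 + 76 i \approx 357.0 + 76.0 i$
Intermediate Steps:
$n{\left(F \right)} = 1$
$H{\left(q,x \right)} = \sqrt{-5 + q}$
$\left(H{\left(n{\left(-5 \right)},M{\left(6,6 \right)} \right)} + \left(1 - -18\right)\right)^{2} = \left(\sqrt{-5 + 1} + \left(1 - -18\right)\right)^{2} = \left(\sqrt{-4} + \left(1 + 18\right)\right)^{2} = \left(2 i + 19\right)^{2} = \left(19 + 2 i\right)^{2}$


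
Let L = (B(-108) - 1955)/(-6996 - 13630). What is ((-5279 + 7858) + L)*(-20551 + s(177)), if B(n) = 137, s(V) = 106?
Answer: -543798890520/10313 ≈ -5.2729e+7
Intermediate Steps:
L = 909/10313 (L = (137 - 1955)/(-6996 - 13630) = -1818/(-20626) = -1818*(-1/20626) = 909/10313 ≈ 0.088141)
((-5279 + 7858) + L)*(-20551 + s(177)) = ((-5279 + 7858) + 909/10313)*(-20551 + 106) = (2579 + 909/10313)*(-20445) = (26598136/10313)*(-20445) = -543798890520/10313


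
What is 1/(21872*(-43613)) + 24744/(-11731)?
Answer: -23603389106515/11190242380816 ≈ -2.1093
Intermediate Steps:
1/(21872*(-43613)) + 24744/(-11731) = (1/21872)*(-1/43613) + 24744*(-1/11731) = -1/953903536 - 24744/11731 = -23603389106515/11190242380816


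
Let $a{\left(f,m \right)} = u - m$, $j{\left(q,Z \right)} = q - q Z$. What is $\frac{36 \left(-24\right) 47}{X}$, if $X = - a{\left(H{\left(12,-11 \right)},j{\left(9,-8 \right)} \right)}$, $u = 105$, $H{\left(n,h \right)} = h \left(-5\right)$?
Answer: $1692$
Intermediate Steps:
$H{\left(n,h \right)} = - 5 h$
$j{\left(q,Z \right)} = q - Z q$
$a{\left(f,m \right)} = 105 - m$
$X = -24$ ($X = - (105 - 9 \left(1 - -8\right)) = - (105 - 9 \left(1 + 8\right)) = - (105 - 9 \cdot 9) = - (105 - 81) = \left(-1\right) 24 = -24$)
$\frac{36 \left(-24\right) 47}{X} = \frac{36 \left(-24\right) 47}{-24} = \left(-864\right) 47 \left(- \frac{1}{24}\right) = \left(-40608\right) \left(- \frac{1}{24}\right) = 1692$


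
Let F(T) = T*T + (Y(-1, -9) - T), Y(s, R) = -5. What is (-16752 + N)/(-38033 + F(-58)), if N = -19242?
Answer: 17997/17308 ≈ 1.0398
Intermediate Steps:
F(T) = -5 + T² - T (F(T) = T*T + (-5 - T) = T² + (-5 - T) = -5 + T² - T)
(-16752 + N)/(-38033 + F(-58)) = (-16752 - 19242)/(-38033 + (-5 + (-58)² - 1*(-58))) = -35994/(-38033 + (-5 + 3364 + 58)) = -35994/(-38033 + 3417) = -35994/(-34616) = -35994*(-1/34616) = 17997/17308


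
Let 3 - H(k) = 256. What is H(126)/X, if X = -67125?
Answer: 253/67125 ≈ 0.0037691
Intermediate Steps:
H(k) = -253 (H(k) = 3 - 1*256 = 3 - 256 = -253)
H(126)/X = -253/(-67125) = -253*(-1/67125) = 253/67125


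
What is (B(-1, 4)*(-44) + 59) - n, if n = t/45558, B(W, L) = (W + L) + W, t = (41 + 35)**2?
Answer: -663479/22779 ≈ -29.127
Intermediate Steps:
t = 5776 (t = 76**2 = 5776)
B(W, L) = L + 2*W (B(W, L) = (L + W) + W = L + 2*W)
n = 2888/22779 (n = 5776/45558 = 5776*(1/45558) = 2888/22779 ≈ 0.12678)
(B(-1, 4)*(-44) + 59) - n = ((4 + 2*(-1))*(-44) + 59) - 1*2888/22779 = ((4 - 2)*(-44) + 59) - 2888/22779 = (2*(-44) + 59) - 2888/22779 = (-88 + 59) - 2888/22779 = -29 - 2888/22779 = -663479/22779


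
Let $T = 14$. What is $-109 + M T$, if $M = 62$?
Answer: $759$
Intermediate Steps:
$-109 + M T = -109 + 62 \cdot 14 = -109 + 868 = 759$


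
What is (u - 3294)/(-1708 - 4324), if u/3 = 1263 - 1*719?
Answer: 831/3016 ≈ 0.27553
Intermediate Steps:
u = 1632 (u = 3*(1263 - 1*719) = 3*(1263 - 719) = 3*544 = 1632)
(u - 3294)/(-1708 - 4324) = (1632 - 3294)/(-1708 - 4324) = -1662/(-6032) = -1662*(-1/6032) = 831/3016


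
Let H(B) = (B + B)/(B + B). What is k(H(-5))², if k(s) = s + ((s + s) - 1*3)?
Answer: 0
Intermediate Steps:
H(B) = 1 (H(B) = (2*B)/((2*B)) = (2*B)*(1/(2*B)) = 1)
k(s) = -3 + 3*s (k(s) = s + (2*s - 3) = s + (-3 + 2*s) = -3 + 3*s)
k(H(-5))² = (-3 + 3*1)² = (-3 + 3)² = 0² = 0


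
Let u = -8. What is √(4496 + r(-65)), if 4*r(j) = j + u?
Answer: √17911/2 ≈ 66.916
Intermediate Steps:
r(j) = -2 + j/4 (r(j) = (j - 8)/4 = (-8 + j)/4 = -2 + j/4)
√(4496 + r(-65)) = √(4496 + (-2 + (¼)*(-65))) = √(4496 + (-2 - 65/4)) = √(4496 - 73/4) = √(17911/4) = √17911/2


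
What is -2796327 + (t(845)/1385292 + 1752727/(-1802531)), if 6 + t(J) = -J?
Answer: -6982519799212152169/2497031774052 ≈ -2.7963e+6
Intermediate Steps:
t(J) = -6 - J
-2796327 + (t(845)/1385292 + 1752727/(-1802531)) = -2796327 + ((-6 - 1*845)/1385292 + 1752727/(-1802531)) = -2796327 + ((-6 - 845)*(1/1385292) + 1752727*(-1/1802531)) = -2796327 + (-851*1/1385292 - 1752727/1802531) = -2796327 + (-851/1385292 - 1752727/1802531) = -2796327 - 2429572645165/2497031774052 = -6982519799212152169/2497031774052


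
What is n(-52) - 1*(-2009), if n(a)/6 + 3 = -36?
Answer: 1775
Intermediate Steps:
n(a) = -234 (n(a) = -18 + 6*(-36) = -18 - 216 = -234)
n(-52) - 1*(-2009) = -234 - 1*(-2009) = -234 + 2009 = 1775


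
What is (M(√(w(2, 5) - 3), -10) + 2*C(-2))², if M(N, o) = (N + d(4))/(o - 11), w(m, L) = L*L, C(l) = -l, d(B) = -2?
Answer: (86 - √22)²/441 ≈ 14.991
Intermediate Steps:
w(m, L) = L²
M(N, o) = (-2 + N)/(-11 + o) (M(N, o) = (N - 2)/(o - 11) = (-2 + N)/(-11 + o))
(M(√(w(2, 5) - 3), -10) + 2*C(-2))² = ((-2 + √(5² - 3))/(-11 - 10) + 2*(-1*(-2)))² = ((-2 + √(25 - 3))/(-21) + 2*2)² = (-(-2 + √22)/21 + 4)² = ((2/21 - √22/21) + 4)² = (86/21 - √22/21)²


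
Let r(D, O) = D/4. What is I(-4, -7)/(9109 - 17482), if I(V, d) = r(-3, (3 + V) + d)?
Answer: 1/11164 ≈ 8.9574e-5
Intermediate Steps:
r(D, O) = D/4 (r(D, O) = D*(1/4) = D/4)
I(V, d) = -3/4 (I(V, d) = (1/4)*(-3) = -3/4)
I(-4, -7)/(9109 - 17482) = -3/(4*(9109 - 17482)) = -3/4/(-8373) = -3/4*(-1/8373) = 1/11164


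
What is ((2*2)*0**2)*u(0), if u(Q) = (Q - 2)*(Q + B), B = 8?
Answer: 0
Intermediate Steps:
u(Q) = (-2 + Q)*(8 + Q) (u(Q) = (Q - 2)*(Q + 8) = (-2 + Q)*(8 + Q))
((2*2)*0**2)*u(0) = ((2*2)*0**2)*(-16 + 0**2 + 6*0) = (4*0)*(-16 + 0 + 0) = 0*(-16) = 0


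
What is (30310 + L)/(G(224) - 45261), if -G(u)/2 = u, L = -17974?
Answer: -12336/45709 ≈ -0.26988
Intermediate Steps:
G(u) = -2*u
(30310 + L)/(G(224) - 45261) = (30310 - 17974)/(-2*224 - 45261) = 12336/(-448 - 45261) = 12336/(-45709) = 12336*(-1/45709) = -12336/45709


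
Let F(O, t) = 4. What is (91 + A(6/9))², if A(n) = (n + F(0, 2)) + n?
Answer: 83521/9 ≈ 9280.1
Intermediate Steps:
A(n) = 4 + 2*n (A(n) = (n + 4) + n = (4 + n) + n = 4 + 2*n)
(91 + A(6/9))² = (91 + (4 + 2*(6/9)))² = (91 + (4 + 2*(6*(⅑))))² = (91 + (4 + 2*(⅔)))² = (91 + (4 + 4/3))² = (91 + 16/3)² = (289/3)² = 83521/9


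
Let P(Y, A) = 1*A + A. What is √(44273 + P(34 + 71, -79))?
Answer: √44115 ≈ 210.04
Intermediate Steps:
P(Y, A) = 2*A (P(Y, A) = A + A = 2*A)
√(44273 + P(34 + 71, -79)) = √(44273 + 2*(-79)) = √(44273 - 158) = √44115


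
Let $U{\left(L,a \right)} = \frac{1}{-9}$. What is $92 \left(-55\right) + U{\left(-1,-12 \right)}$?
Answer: $- \frac{45541}{9} \approx -5060.1$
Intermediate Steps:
$U{\left(L,a \right)} = - \frac{1}{9}$
$92 \left(-55\right) + U{\left(-1,-12 \right)} = 92 \left(-55\right) - \frac{1}{9} = -5060 - \frac{1}{9} = - \frac{45541}{9}$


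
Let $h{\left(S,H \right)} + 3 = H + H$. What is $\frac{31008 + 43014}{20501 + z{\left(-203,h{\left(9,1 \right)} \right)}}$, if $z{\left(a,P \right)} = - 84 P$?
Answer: $\frac{74022}{20585} \approx 3.5959$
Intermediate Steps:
$h{\left(S,H \right)} = -3 + 2 H$ ($h{\left(S,H \right)} = -3 + \left(H + H\right) = -3 + 2 H$)
$\frac{31008 + 43014}{20501 + z{\left(-203,h{\left(9,1 \right)} \right)}} = \frac{31008 + 43014}{20501 - 84 \left(-3 + 2 \cdot 1\right)} = \frac{74022}{20501 - 84 \left(-3 + 2\right)} = \frac{74022}{20501 - -84} = \frac{74022}{20501 + 84} = \frac{74022}{20585}$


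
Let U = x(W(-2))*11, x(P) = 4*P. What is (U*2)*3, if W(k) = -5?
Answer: -1320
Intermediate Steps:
U = -220 (U = (4*(-5))*11 = -20*11 = -220)
(U*2)*3 = -220*2*3 = -440*3 = -1320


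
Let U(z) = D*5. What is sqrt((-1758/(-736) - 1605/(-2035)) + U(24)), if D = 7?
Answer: sqrt(53526581801)/37444 ≈ 6.1788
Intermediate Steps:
U(z) = 35 (U(z) = 7*5 = 35)
sqrt((-1758/(-736) - 1605/(-2035)) + U(24)) = sqrt((-1758/(-736) - 1605/(-2035)) + 35) = sqrt((-1758*(-1/736) - 1605*(-1/2035)) + 35) = sqrt((879/368 + 321/407) + 35) = sqrt(475881/149776 + 35) = sqrt(5718041/149776) = sqrt(53526581801)/37444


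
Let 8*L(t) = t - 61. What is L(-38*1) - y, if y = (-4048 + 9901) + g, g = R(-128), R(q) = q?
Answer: -45899/8 ≈ -5737.4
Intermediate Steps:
g = -128
y = 5725 (y = (-4048 + 9901) - 128 = 5853 - 128 = 5725)
L(t) = -61/8 + t/8 (L(t) = (t - 61)/8 = (-61 + t)/8 = -61/8 + t/8)
L(-38*1) - y = (-61/8 + (-38*1)/8) - 1*5725 = (-61/8 + (⅛)*(-38)) - 5725 = (-61/8 - 19/4) - 5725 = -99/8 - 5725 = -45899/8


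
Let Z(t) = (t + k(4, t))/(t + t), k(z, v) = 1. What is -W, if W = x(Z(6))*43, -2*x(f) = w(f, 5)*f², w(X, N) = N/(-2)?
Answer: -10535/576 ≈ -18.290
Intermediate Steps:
w(X, N) = -N/2 (w(X, N) = N*(-½) = -N/2)
Z(t) = (1 + t)/(2*t) (Z(t) = (t + 1)/(t + t) = (1 + t)/((2*t)) = (1 + t)*(1/(2*t)) = (1 + t)/(2*t))
x(f) = 5*f²/4 (x(f) = -(-½*5)*f²/2 = -(-5)*f²/4 = 5*f²/4)
W = 10535/576 (W = (5*((½)*(1 + 6)/6)²/4)*43 = (5*((½)*(⅙)*7)²/4)*43 = (5*(7/12)²/4)*43 = ((5/4)*(49/144))*43 = (245/576)*43 = 10535/576 ≈ 18.290)
-W = -1*10535/576 = -10535/576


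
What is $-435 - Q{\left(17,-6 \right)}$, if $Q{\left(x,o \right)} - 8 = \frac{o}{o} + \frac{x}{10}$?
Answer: $- \frac{4457}{10} \approx -445.7$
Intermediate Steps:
$Q{\left(x,o \right)} = 9 + \frac{x}{10}$ ($Q{\left(x,o \right)} = 8 + \left(\frac{o}{o} + \frac{x}{10}\right) = 8 + \left(1 + x \frac{1}{10}\right) = 8 + \left(1 + \frac{x}{10}\right) = 9 + \frac{x}{10}$)
$-435 - Q{\left(17,-6 \right)} = -435 - \left(9 + \frac{1}{10} \cdot 17\right) = -435 - \left(9 + \frac{17}{10}\right) = -435 - \frac{107}{10} = - \frac{4457}{10}$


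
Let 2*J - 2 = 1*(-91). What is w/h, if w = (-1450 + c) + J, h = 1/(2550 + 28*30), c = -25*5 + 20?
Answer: -5422305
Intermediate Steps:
c = -105 (c = -125 + 20 = -105)
J = -89/2 (J = 1 + (1*(-91))/2 = 1 + (1/2)*(-91) = 1 - 91/2 = -89/2 ≈ -44.500)
h = 1/3390 (h = 1/(2550 + 840) = 1/3390 ≈ 0.00029499)
w = -3199/2 (w = (-1450 - 105) - 89/2 = -1555 - 89/2 = -3199/2 ≈ -1599.5)
w/h = -3199/(2*1/3390) = -3199/2*3390 = -5422305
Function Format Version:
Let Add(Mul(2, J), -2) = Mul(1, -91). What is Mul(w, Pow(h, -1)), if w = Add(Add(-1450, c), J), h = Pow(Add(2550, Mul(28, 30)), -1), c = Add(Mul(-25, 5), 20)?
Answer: -5422305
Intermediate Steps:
c = -105 (c = Add(-125, 20) = -105)
J = Rational(-89, 2) (J = Add(1, Mul(Rational(1, 2), Mul(1, -91))) = Add(1, Mul(Rational(1, 2), -91)) = Add(1, Rational(-91, 2)) = Rational(-89, 2) ≈ -44.500)
h = Rational(1, 3390) (h = Pow(Add(2550, 840), -1) = Pow(3390, -1) = Rational(1, 3390) ≈ 0.00029499)
w = Rational(-3199, 2) (w = Add(Add(-1450, -105), Rational(-89, 2)) = Add(-1555, Rational(-89, 2)) = Rational(-3199, 2) ≈ -1599.5)
Mul(w, Pow(h, -1)) = Mul(Rational(-3199, 2), Pow(Rational(1, 3390), -1)) = Mul(Rational(-3199, 2), 3390) = -5422305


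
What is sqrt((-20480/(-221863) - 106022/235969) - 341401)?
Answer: I*sqrt(935717839638390008316258511)/52352790247 ≈ 584.3*I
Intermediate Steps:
sqrt((-20480/(-221863) - 106022/235969) - 341401) = sqrt((-20480*(-1/221863) - 106022*1/235969) - 341401) = sqrt((20480/221863 - 106022/235969) - 341401) = sqrt(-18689713866/52352790247 - 341401) = sqrt(-17873313632829913/52352790247) = I*sqrt(935717839638390008316258511)/52352790247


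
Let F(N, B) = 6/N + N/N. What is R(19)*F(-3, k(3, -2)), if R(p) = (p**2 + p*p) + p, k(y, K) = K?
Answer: -741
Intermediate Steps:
F(N, B) = 1 + 6/N (F(N, B) = 6/N + 1 = 1 + 6/N)
R(p) = p + 2*p**2 (R(p) = (p**2 + p**2) + p = 2*p**2 + p = p + 2*p**2)
R(19)*F(-3, k(3, -2)) = (19*(1 + 2*19))*((6 - 3)/(-3)) = (19*(1 + 38))*(-1/3*3) = (19*39)*(-1) = 741*(-1) = -741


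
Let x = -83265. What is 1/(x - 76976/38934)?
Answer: -19467/1620958243 ≈ -1.2010e-5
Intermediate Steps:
1/(x - 76976/38934) = 1/(-83265 - 76976/38934) = 1/(-83265 - 76976*1/38934) = 1/(-83265 - 38488/19467) = 1/(-1620958243/19467) = -19467/1620958243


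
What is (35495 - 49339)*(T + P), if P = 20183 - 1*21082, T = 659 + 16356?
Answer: -223109904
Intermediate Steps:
T = 17015
P = -899 (P = 20183 - 21082 = -899)
(35495 - 49339)*(T + P) = (35495 - 49339)*(17015 - 899) = -13844*16116 = -223109904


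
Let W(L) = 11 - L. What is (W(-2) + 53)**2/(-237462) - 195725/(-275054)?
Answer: 7546519121/10885812158 ≈ 0.69324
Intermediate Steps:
(W(-2) + 53)**2/(-237462) - 195725/(-275054) = ((11 - 1*(-2)) + 53)**2/(-237462) - 195725/(-275054) = ((11 + 2) + 53)**2*(-1/237462) - 195725*(-1/275054) = (13 + 53)**2*(-1/237462) + 195725/275054 = 66**2*(-1/237462) + 195725/275054 = 4356*(-1/237462) + 195725/275054 = -726/39577 + 195725/275054 = 7546519121/10885812158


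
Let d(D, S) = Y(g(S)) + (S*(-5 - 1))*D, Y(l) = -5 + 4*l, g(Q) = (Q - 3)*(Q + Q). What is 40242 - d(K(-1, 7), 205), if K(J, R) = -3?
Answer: -294723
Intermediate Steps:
g(Q) = 2*Q*(-3 + Q) (g(Q) = (-3 + Q)*(2*Q) = 2*Q*(-3 + Q))
d(D, S) = -5 - 6*D*S + 8*S*(-3 + S) (d(D, S) = (-5 + 4*(2*S*(-3 + S))) + (S*(-5 - 1))*D = (-5 + 8*S*(-3 + S)) + (S*(-6))*D = (-5 + 8*S*(-3 + S)) + (-6*S)*D = (-5 + 8*S*(-3 + S)) - 6*D*S = -5 - 6*D*S + 8*S*(-3 + S))
40242 - d(K(-1, 7), 205) = 40242 - (-5 - 6*(-3)*205 + 8*205*(-3 + 205)) = 40242 - (-5 + 3690 + 8*205*202) = 40242 - (-5 + 3690 + 331280) = 40242 - 1*334965 = 40242 - 334965 = -294723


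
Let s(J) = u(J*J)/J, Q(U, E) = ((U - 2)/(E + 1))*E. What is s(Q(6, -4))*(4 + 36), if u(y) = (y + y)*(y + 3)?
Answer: 362240/27 ≈ 13416.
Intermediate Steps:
u(y) = 2*y*(3 + y) (u(y) = (2*y)*(3 + y) = 2*y*(3 + y))
Q(U, E) = E*(-2 + U)/(1 + E) (Q(U, E) = ((-2 + U)/(1 + E))*E = E*(-2 + U)/(1 + E))
s(J) = 2*J*(3 + J**2) (s(J) = (2*(J*J)*(3 + J*J))/J = (2*J**2*(3 + J**2))/J = 2*J*(3 + J**2))
s(Q(6, -4))*(4 + 36) = (2*(-4*(-2 + 6)/(1 - 4))*(3 + (-4*(-2 + 6)/(1 - 4))**2))*(4 + 36) = (2*(-4*4/(-3))*(3 + (-4*4/(-3))**2))*40 = (2*(-4*(-1/3)*4)*(3 + (-4*(-1/3)*4)**2))*40 = (2*(16/3)*(3 + (16/3)**2))*40 = (2*(16/3)*(3 + 256/9))*40 = (2*(16/3)*(283/9))*40 = (9056/27)*40 = 362240/27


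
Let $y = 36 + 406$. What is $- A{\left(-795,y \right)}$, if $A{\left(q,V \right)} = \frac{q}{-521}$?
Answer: $- \frac{795}{521} \approx -1.5259$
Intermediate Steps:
$y = 442$
$A{\left(q,V \right)} = - \frac{q}{521}$ ($A{\left(q,V \right)} = q \left(- \frac{1}{521}\right) = - \frac{q}{521}$)
$- A{\left(-795,y \right)} = - \frac{\left(-1\right) \left(-795\right)}{521} = \left(-1\right) \frac{795}{521} = - \frac{795}{521}$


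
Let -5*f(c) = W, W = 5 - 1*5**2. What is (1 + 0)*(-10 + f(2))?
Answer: -6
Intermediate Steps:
W = -20 (W = 5 - 1*25 = 5 - 25 = -20)
f(c) = 4 (f(c) = -1/5*(-20) = 4)
(1 + 0)*(-10 + f(2)) = (1 + 0)*(-10 + 4) = 1*(-6) = -6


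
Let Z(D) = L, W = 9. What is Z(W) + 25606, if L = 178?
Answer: 25784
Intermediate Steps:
Z(D) = 178
Z(W) + 25606 = 178 + 25606 = 25784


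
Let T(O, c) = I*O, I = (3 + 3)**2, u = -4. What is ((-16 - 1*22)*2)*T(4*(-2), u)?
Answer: 21888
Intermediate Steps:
I = 36 (I = 6**2 = 36)
T(O, c) = 36*O
((-16 - 1*22)*2)*T(4*(-2), u) = ((-16 - 1*22)*2)*(36*(4*(-2))) = ((-16 - 22)*2)*(36*(-8)) = -38*2*(-288) = -76*(-288) = 21888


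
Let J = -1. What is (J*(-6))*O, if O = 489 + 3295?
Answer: 22704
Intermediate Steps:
O = 3784
(J*(-6))*O = -1*(-6)*3784 = 6*3784 = 22704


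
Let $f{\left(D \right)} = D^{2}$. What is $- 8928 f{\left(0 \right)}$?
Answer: $0$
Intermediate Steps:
$- 8928 f{\left(0 \right)} = - 8928 \cdot 0^{2} = \left(-8928\right) 0 = 0$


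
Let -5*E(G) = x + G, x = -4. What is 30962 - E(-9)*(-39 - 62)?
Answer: 156123/5 ≈ 31225.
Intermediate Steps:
E(G) = ⅘ - G/5 (E(G) = -(-4 + G)/5 = ⅘ - G/5)
30962 - E(-9)*(-39 - 62) = 30962 - (⅘ - ⅕*(-9))*(-39 - 62) = 30962 - (⅘ + 9/5)*(-101) = 30962 - 13*(-101)/5 = 30962 - 1*(-1313/5) = 30962 + 1313/5 = 156123/5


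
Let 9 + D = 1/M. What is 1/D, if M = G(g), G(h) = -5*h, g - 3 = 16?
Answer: -95/856 ≈ -0.11098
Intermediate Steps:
g = 19 (g = 3 + 16 = 19)
M = -95 (M = -5*19 = -95)
D = -856/95 (D = -9 + 1/(-95) = -9 - 1/95 = -856/95 ≈ -9.0105)
1/D = 1/(-856/95) = -95/856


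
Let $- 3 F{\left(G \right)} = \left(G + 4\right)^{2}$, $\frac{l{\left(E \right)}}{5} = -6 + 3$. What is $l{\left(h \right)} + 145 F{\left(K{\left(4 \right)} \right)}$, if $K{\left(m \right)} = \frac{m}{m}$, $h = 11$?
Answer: $- \frac{3670}{3} \approx -1223.3$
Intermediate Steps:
$K{\left(m \right)} = 1$
$l{\left(E \right)} = -15$ ($l{\left(E \right)} = 5 \left(-6 + 3\right) = 5 \left(-3\right) = -15$)
$F{\left(G \right)} = - \frac{\left(4 + G\right)^{2}}{3}$ ($F{\left(G \right)} = - \frac{\left(G + 4\right)^{2}}{3} = - \frac{\left(4 + G\right)^{2}}{3}$)
$l{\left(h \right)} + 145 F{\left(K{\left(4 \right)} \right)} = -15 + 145 \left(- \frac{\left(4 + 1\right)^{2}}{3}\right) = -15 + 145 \left(- \frac{5^{2}}{3}\right) = -15 + 145 \left(\left(- \frac{1}{3}\right) 25\right) = -15 + 145 \left(- \frac{25}{3}\right) = -15 - \frac{3625}{3} = - \frac{3670}{3}$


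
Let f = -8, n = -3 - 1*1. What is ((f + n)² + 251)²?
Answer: 156025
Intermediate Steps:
n = -4 (n = -3 - 1 = -4)
((f + n)² + 251)² = ((-8 - 4)² + 251)² = ((-12)² + 251)² = (144 + 251)² = 395² = 156025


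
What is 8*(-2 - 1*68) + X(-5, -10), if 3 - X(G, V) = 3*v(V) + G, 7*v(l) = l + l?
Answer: -3804/7 ≈ -543.43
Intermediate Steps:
v(l) = 2*l/7 (v(l) = (l + l)/7 = (2*l)/7 = 2*l/7)
X(G, V) = 3 - G - 6*V/7 (X(G, V) = 3 - (3*(2*V/7) + G) = 3 - (6*V/7 + G) = 3 - (G + 6*V/7) = 3 + (-G - 6*V/7) = 3 - G - 6*V/7)
8*(-2 - 1*68) + X(-5, -10) = 8*(-2 - 1*68) + (3 - 1*(-5) - 6/7*(-10)) = 8*(-2 - 68) + (3 + 5 + 60/7) = 8*(-70) + 116/7 = -560 + 116/7 = -3804/7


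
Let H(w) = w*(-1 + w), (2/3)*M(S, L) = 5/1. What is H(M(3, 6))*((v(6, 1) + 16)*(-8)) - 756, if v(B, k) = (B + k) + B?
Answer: -12066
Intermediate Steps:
M(S, L) = 15/2 (M(S, L) = 3*(5/1)/2 = 3*(5*1)/2 = (3/2)*5 = 15/2)
v(B, k) = k + 2*B
H(M(3, 6))*((v(6, 1) + 16)*(-8)) - 756 = (15*(-1 + 15/2)/2)*(((1 + 2*6) + 16)*(-8)) - 756 = ((15/2)*(13/2))*(((1 + 12) + 16)*(-8)) - 756 = 195*((13 + 16)*(-8))/4 - 756 = 195*(29*(-8))/4 - 756 = (195/4)*(-232) - 756 = -11310 - 756 = -12066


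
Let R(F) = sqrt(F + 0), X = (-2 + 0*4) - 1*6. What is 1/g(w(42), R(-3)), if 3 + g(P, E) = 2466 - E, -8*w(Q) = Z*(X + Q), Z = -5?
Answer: 821/2022124 + I*sqrt(3)/6066372 ≈ 0.00040601 + 2.8552e-7*I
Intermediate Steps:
X = -8 (X = (-2 + 0) - 6 = -2 - 6 = -8)
R(F) = sqrt(F)
w(Q) = -5 + 5*Q/8 (w(Q) = -(-5)*(-8 + Q)/8 = -(40 - 5*Q)/8 = -5 + 5*Q/8)
g(P, E) = 2463 - E (g(P, E) = -3 + (2466 - E) = 2463 - E)
1/g(w(42), R(-3)) = 1/(2463 - sqrt(-3)) = 1/(2463 - I*sqrt(3))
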